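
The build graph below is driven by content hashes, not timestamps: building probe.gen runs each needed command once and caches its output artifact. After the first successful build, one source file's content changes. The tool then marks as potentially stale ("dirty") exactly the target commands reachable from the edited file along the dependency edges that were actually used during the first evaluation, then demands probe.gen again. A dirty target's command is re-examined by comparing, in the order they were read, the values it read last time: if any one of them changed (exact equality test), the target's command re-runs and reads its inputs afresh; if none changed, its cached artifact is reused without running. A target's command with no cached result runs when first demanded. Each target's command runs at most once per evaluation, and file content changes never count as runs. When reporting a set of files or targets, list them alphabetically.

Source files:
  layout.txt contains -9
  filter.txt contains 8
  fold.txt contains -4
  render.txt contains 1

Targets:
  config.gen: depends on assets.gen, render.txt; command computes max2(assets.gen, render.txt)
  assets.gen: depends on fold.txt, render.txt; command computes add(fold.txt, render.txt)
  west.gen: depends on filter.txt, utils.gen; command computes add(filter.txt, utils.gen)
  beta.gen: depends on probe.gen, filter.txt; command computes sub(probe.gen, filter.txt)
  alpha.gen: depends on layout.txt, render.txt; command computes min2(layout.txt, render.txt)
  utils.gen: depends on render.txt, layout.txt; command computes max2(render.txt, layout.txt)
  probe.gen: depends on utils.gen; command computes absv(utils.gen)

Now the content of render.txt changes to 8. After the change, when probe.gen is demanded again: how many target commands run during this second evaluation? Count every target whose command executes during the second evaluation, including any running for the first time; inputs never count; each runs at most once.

Run set: probe.gen, utils.gen (2 run).

Initial pass — values computed on the first demand:
  utils.gen = max2(1, -9) = 1
  probe.gen = absv(1) = 1

Second demand — change propagation:
  utils.gen: re-runs because render.txt 1->8; new result 8.
  probe.gen: re-runs because utils.gen 1->8; new result 8.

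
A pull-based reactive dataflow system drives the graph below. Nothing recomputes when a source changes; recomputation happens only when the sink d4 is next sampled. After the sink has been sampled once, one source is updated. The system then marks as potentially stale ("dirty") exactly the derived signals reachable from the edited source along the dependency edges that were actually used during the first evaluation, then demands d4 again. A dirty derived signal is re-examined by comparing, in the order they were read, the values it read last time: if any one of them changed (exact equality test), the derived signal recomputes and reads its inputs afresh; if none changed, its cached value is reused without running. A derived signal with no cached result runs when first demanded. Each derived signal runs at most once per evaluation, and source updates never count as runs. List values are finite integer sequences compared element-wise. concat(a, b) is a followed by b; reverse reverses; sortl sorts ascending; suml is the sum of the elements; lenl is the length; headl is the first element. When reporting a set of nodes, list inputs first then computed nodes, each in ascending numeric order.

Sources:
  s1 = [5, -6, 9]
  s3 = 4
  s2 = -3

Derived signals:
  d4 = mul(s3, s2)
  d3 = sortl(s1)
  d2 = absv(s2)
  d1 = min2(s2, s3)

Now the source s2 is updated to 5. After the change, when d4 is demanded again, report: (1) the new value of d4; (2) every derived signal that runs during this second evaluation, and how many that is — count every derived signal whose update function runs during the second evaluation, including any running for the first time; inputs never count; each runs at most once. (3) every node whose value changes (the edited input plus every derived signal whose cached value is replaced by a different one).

First evaluation (everything demanded from the output):
  d4 = mul(4, -3) = -12

Propagation after the edit:
  d4: runs — s2 -3->5; result 20.

New value of d4: 20.
Derived signals that run: d4 — 1 in total.
Values that change: s2, d4.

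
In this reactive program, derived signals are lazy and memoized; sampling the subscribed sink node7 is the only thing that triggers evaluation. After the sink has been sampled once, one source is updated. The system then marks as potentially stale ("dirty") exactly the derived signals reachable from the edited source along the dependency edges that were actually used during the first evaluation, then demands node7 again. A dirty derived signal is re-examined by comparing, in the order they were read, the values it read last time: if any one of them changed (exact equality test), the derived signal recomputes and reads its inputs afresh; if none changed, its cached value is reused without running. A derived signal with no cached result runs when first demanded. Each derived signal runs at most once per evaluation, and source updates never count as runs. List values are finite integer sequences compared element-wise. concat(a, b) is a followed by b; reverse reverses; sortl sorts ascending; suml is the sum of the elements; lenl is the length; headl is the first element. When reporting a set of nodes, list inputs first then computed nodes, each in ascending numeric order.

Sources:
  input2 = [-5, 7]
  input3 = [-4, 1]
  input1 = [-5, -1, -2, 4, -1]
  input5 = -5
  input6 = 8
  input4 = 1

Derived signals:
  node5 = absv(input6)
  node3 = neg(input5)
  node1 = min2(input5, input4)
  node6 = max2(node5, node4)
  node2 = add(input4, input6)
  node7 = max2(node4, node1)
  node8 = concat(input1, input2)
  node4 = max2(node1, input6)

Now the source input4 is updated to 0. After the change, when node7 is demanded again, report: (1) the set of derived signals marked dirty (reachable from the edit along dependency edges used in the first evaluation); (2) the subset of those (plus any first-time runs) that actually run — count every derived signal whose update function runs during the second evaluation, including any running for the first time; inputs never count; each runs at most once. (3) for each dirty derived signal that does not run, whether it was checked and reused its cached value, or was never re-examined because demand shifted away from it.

The edit dirties: node1, node4, node7.
1 derived signals run: node1.
Cache hits after checking: node4, node7.
Note the absorption at node1: it re-runs yet its value is the same, leaving the output's value untouched.

First demand of the output computes:
  node1 = min2(-5, 1) = -5
  node4 = max2(-5, 8) = 8
  node7 = max2(8, -5) = 8

After the edit, cleaning proceeds:
  node1: a read changed (input4 1->0) — executes, giving -5 — identical to its old value.
  node4: dirty, but its reads are unchanged (node1 unchanged, input6 unchanged); cached 8 stands.
  node7: dirty, but its reads are unchanged (node4 unchanged, node1 unchanged); cached 8 stands.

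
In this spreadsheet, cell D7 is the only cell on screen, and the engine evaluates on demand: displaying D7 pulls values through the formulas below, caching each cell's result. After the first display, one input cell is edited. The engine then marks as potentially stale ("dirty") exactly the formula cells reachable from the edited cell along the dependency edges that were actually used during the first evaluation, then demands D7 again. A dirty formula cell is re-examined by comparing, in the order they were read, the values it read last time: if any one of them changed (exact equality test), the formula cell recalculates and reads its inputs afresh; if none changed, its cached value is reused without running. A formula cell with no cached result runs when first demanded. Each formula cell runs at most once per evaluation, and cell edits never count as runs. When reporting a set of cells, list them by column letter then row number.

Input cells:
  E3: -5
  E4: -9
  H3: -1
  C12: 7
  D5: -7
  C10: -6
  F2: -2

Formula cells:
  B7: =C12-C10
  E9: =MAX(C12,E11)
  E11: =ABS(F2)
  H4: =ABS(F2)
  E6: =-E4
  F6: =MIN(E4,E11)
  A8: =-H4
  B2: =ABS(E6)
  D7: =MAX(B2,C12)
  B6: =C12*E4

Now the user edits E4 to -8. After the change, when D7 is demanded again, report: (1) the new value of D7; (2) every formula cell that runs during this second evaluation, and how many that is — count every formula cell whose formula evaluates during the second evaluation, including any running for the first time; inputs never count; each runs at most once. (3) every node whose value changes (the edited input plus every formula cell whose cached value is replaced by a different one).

Initial pass — values computed on the first demand:
  E6 = -(-9) = 9
  B2 = ABS(9) = 9
  D7 = MAX(9, 7) = 9

Second demand — change propagation:
  E6: re-runs because E4 -9->-8; new result 8.
  B2: re-runs because E6 9->8; new result 8.
  D7: re-runs because B2 9->8; new result 8.

D7 now evaluates to 8.
Run set: B2, D7, E6 (3 run).
Changed values: B2, D7, E4, E6.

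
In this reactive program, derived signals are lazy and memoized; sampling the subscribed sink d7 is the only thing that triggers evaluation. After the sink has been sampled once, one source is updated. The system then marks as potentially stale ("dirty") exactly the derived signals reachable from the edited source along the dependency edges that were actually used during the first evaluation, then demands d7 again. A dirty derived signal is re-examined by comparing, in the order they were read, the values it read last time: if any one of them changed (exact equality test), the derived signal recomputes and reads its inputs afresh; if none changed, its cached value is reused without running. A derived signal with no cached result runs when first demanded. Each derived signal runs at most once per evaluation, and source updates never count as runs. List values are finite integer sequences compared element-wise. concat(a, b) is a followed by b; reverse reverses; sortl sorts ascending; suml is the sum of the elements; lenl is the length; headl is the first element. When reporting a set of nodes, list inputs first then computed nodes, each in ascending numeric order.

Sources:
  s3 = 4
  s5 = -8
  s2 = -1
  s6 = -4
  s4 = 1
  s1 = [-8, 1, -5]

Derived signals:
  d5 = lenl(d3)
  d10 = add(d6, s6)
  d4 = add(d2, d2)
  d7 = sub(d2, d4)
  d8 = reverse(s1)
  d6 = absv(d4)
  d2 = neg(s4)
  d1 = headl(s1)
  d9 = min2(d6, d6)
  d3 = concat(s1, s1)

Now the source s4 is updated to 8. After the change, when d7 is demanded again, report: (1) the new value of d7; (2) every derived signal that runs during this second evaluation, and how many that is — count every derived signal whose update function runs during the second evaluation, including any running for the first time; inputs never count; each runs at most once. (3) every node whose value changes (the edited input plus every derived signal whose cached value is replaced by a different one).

First demand of the output computes:
  d2 = neg(1) = -1
  d4 = add(-1, -1) = -2
  d7 = sub(-1, -2) = 1

After the edit, cleaning proceeds:
  d2: a read changed (s4 1->8) — executes, giving -8.
  d4: a read changed (d2 -1->-8; d2 -1->-8) — executes, giving -16.
  d7: a read changed (d2 -1->-8; d4 -2->-16) — executes, giving 8.

Demanding d7 again yields 8.
3 derived signals run: d2, d4, d7.
The nodes whose values change: s4, d2, d4, d7.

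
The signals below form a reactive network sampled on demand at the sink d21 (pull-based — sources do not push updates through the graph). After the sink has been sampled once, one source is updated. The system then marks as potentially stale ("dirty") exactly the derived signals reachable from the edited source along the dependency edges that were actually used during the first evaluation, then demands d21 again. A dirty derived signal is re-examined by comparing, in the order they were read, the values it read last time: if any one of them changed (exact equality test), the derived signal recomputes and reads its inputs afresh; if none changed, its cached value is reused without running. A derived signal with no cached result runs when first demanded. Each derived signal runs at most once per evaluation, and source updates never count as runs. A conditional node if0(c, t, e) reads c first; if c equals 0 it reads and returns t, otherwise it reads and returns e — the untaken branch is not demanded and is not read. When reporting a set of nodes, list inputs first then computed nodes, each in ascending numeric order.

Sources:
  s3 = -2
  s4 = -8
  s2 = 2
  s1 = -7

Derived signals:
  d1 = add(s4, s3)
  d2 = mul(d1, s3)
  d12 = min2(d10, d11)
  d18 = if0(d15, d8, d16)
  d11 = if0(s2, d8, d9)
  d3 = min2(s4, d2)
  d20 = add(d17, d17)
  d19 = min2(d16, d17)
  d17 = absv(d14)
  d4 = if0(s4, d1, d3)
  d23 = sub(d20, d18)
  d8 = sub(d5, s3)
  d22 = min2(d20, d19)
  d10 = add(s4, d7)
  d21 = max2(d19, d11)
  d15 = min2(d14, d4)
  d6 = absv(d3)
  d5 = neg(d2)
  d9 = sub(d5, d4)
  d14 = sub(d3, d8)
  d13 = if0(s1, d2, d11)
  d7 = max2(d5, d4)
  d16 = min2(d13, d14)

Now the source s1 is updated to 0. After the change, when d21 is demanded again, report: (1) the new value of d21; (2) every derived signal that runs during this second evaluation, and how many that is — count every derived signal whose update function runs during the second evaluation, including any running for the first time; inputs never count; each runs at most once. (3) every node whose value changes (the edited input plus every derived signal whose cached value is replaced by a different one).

Initial pass — values computed on the first demand:
  d1 = add(-8, -2) = -10
  d2 = mul(-10, -2) = 20
  d3 = min2(-8, 20) = -8
  d4 = if0(s4=-8 -> else branch d3) = -8
  d5 = neg(20) = -20
  d8 = sub(-20, -2) = -18
  d9 = sub(-20, -8) = -12
  d11 = if0(s2=2 -> else branch d9) = -12
  d13 = if0(s1=-7 -> else branch d11) = -12
  d14 = sub(-8, -18) = 10
  d16 = min2(-12, 10) = -12
  d17 = absv(10) = 10
  d19 = min2(-12, 10) = -12
  d21 = max2(-12, -12) = -12

Second demand — change propagation:
  d13: re-runs because s1 -7->0; new result 20.
  d16: re-runs because d13 -12->20; new result 10.
  d19: re-runs because d16 -12->10; new result 10.
  d21: re-runs because d19 -12->10; new result 10.

d21 now evaluates to 10.
Run set: d13, d16, d19, d21 (4 run).
Changed values: s1, d13, d16, d19, d21.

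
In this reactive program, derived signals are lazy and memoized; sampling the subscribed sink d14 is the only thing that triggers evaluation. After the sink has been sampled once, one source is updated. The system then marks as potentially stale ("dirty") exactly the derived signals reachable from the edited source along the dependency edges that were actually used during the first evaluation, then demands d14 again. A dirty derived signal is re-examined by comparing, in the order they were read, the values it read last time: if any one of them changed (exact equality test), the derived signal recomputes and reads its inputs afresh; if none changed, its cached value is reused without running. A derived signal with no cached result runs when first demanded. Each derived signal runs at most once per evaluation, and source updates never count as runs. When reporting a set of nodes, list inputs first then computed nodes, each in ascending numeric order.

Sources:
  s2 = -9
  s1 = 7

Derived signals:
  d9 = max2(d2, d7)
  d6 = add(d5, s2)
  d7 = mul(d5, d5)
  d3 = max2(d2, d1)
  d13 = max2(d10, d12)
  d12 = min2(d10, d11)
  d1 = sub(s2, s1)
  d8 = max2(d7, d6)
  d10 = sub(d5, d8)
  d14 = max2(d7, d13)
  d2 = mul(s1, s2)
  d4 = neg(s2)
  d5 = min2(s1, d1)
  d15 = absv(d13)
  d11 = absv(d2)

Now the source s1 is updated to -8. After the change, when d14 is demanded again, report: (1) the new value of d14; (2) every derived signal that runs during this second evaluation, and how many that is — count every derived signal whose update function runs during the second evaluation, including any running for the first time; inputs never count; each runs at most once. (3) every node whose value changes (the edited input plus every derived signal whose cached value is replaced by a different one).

Demanding d14 again yields 64.
11 derived signals run: d1, d2, d5, d6, d7, d8, d10, d11, d12, d13, d14.
The nodes whose values change: s1, d1, d2, d5, d6, d7, d8, d10, d11, d12, d13, d14.

First demand of the output computes:
  d1 = sub(-9, 7) = -16
  d2 = mul(7, -9) = -63
  d5 = min2(7, -16) = -16
  d6 = add(-16, -9) = -25
  d7 = mul(-16, -16) = 256
  d8 = max2(256, -25) = 256
  d10 = sub(-16, 256) = -272
  d11 = absv(-63) = 63
  d12 = min2(-272, 63) = -272
  d13 = max2(-272, -272) = -272
  d14 = max2(256, -272) = 256

After the edit, cleaning proceeds:
  d1: a read changed (s1 7->-8) — executes, giving -1.
  d2: a read changed (s1 7->-8) — executes, giving 72.
  d5: a read changed (s1 7->-8; d1 -16->-1) — executes, giving -8.
  d6: a read changed (d5 -16->-8) — executes, giving -17.
  d7: a read changed (d5 -16->-8; d5 -16->-8) — executes, giving 64.
  d8: a read changed (d7 256->64; d6 -25->-17) — executes, giving 64.
  d10: a read changed (d5 -16->-8; d8 256->64) — executes, giving -72.
  d11: a read changed (d2 -63->72) — executes, giving 72.
  d12: a read changed (d10 -272->-72; d11 63->72) — executes, giving -72.
  d13: a read changed (d10 -272->-72; d12 -272->-72) — executes, giving -72.
  d14: a read changed (d7 256->64; d13 -272->-72) — executes, giving 64.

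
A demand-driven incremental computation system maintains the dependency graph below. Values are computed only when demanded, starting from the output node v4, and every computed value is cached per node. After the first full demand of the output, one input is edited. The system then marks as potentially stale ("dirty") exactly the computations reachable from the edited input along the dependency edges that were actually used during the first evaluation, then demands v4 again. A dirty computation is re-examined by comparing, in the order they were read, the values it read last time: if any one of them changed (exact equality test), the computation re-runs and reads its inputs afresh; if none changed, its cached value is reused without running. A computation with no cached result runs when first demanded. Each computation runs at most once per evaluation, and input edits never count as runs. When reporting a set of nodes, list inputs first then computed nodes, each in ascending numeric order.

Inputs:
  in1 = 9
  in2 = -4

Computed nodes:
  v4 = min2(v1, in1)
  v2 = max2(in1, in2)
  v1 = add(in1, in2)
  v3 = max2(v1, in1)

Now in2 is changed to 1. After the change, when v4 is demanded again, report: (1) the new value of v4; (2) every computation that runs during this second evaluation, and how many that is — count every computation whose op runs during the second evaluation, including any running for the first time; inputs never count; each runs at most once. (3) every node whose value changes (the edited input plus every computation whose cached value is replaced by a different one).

First evaluation (everything demanded from the output):
  v1 = add(9, -4) = 5
  v4 = min2(5, 9) = 5

Propagation after the edit:
  v1: runs — in2 -4->1; result 10.
  v4: runs — v1 5->10; result 9.

New value of v4: 9.
Computations that run: v1, v4 — 2 in total.
Values that change: in2, v1, v4.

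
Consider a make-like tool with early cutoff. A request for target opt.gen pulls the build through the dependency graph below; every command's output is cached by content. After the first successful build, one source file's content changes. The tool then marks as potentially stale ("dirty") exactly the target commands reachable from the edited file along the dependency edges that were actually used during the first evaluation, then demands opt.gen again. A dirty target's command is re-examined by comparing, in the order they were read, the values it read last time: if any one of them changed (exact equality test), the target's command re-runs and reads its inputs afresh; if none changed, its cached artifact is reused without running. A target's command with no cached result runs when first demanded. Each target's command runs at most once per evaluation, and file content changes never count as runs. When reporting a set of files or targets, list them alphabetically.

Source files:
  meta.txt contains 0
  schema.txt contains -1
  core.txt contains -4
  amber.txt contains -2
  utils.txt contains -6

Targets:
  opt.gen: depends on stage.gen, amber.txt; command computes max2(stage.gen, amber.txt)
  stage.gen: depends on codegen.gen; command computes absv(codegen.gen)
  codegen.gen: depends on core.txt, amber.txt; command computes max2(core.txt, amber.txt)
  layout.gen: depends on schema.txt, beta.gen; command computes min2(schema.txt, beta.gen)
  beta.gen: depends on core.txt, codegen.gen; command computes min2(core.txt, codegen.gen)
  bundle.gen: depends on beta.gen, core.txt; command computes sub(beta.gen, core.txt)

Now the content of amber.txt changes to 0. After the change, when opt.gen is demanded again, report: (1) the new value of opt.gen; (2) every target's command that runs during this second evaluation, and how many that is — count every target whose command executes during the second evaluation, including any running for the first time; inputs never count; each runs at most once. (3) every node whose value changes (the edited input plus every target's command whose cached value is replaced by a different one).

Demanding opt.gen again yields 0.
3 target commands run: codegen.gen, opt.gen, stage.gen.
The nodes whose values change: amber.txt, codegen.gen, opt.gen, stage.gen.

First demand of the output computes:
  codegen.gen = max2(-4, -2) = -2
  stage.gen = absv(-2) = 2
  opt.gen = max2(2, -2) = 2

After the edit, cleaning proceeds:
  codegen.gen: a read changed (amber.txt -2->0) — executes, giving 0.
  stage.gen: a read changed (codegen.gen -2->0) — executes, giving 0.
  opt.gen: a read changed (stage.gen 2->0; amber.txt -2->0) — executes, giving 0.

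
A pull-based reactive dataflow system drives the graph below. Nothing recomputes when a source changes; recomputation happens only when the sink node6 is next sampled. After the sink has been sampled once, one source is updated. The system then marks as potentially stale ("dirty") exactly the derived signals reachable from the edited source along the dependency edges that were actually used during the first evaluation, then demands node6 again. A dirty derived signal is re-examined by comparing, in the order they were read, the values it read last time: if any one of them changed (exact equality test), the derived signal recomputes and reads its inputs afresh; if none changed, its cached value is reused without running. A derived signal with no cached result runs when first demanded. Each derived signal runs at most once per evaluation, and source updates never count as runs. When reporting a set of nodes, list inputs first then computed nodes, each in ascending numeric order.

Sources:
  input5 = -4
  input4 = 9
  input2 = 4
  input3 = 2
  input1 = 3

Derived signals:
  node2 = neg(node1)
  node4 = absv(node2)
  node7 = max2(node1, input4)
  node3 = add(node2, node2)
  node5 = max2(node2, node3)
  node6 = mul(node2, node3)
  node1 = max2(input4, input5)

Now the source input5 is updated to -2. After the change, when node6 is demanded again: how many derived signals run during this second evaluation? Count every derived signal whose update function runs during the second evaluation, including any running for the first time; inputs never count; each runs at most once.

Derived signals that run: node1 — 1 in total.
Key observation: the change is absorbed at node1 — it re-runs but produces the same value, and the output's value is unchanged.

First evaluation (everything demanded from the output):
  node1 = max2(9, -4) = 9
  node2 = neg(9) = -9
  node3 = add(-9, -9) = -18
  node6 = mul(-9, -18) = 162

Propagation after the edit:
  node1: runs — input5 -4->-2; result 9 (same value as before).
  node2: checked — values it read are unchanged (node1 unchanged); reused cached -9 without running.
  node3: checked — values it read are unchanged (node2 unchanged, node2 unchanged); reused cached -18 without running.
  node6: checked — values it read are unchanged (node2 unchanged, node3 unchanged); reused cached 162 without running.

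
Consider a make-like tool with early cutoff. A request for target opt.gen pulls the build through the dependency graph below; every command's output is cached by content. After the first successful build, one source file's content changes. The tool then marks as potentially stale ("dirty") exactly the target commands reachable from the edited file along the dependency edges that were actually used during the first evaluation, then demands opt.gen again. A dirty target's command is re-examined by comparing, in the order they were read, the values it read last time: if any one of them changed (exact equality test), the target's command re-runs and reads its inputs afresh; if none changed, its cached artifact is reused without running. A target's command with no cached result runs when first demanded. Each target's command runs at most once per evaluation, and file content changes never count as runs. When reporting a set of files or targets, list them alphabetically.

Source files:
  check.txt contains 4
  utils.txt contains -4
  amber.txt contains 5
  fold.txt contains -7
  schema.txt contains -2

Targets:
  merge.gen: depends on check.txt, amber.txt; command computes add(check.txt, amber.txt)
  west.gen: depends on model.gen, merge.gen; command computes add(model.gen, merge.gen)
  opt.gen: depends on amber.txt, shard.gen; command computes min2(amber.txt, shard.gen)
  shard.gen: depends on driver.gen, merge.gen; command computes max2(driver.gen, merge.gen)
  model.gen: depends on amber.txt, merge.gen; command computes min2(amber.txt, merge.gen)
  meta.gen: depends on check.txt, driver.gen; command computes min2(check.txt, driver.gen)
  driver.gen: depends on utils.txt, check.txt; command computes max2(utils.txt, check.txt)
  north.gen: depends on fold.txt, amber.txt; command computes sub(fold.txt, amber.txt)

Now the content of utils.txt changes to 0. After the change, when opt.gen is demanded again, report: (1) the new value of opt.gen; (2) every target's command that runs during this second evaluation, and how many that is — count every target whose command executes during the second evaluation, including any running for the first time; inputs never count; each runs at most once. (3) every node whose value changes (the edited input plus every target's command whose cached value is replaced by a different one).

First demand of the output computes:
  driver.gen = max2(-4, 4) = 4
  merge.gen = add(4, 5) = 9
  shard.gen = max2(4, 9) = 9
  opt.gen = min2(5, 9) = 5

After the edit, cleaning proceeds:
  driver.gen: a read changed (utils.txt -4->0) — executes, giving 4 — identical to its old value.
  shard.gen: dirty, but its reads are unchanged (driver.gen unchanged, merge.gen unchanged); cached 9 stands.
  opt.gen: dirty, but its reads are unchanged (amber.txt unchanged, shard.gen unchanged); cached 5 stands.

Note the absorption at driver.gen: it re-runs yet its value is the same, leaving the output's value untouched.

Demanding opt.gen again yields 5.
1 target commands run: driver.gen.
The nodes whose values change: utils.txt.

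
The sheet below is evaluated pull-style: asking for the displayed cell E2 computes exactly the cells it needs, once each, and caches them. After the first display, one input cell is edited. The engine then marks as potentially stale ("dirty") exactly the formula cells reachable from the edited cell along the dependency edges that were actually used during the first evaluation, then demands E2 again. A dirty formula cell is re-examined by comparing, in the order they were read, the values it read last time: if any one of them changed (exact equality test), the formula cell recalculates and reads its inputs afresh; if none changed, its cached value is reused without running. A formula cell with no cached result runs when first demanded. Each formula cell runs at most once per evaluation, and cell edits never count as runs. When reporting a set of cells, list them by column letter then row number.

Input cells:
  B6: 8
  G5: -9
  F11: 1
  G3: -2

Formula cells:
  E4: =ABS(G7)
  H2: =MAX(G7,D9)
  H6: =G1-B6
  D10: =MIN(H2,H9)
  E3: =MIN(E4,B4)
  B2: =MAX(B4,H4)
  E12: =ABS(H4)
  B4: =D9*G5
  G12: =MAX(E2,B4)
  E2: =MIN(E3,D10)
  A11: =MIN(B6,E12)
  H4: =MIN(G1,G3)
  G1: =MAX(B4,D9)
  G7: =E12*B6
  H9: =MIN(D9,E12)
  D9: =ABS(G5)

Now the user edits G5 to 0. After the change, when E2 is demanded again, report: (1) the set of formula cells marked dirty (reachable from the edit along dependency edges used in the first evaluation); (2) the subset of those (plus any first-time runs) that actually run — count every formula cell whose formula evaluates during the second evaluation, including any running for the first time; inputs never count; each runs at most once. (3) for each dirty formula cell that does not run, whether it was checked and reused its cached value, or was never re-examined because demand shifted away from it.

First demand of the output computes:
  D9 = ABS(-9) = 9
  B4 = 9 * -9 = -81
  G1 = MAX(-81, 9) = 9
  H4 = MIN(9, -2) = -2
  E12 = ABS(-2) = 2
  G7 = 2 * 8 = 16
  E4 = ABS(16) = 16
  E3 = MIN(16, -81) = -81
  H2 = MAX(16, 9) = 16
  H9 = MIN(9, 2) = 2
  D10 = MIN(16, 2) = 2
  E2 = MIN(-81, 2) = -81

After the edit, cleaning proceeds:
  D9: a read changed (G5 -9->0) — executes, giving 0.
  B4: a read changed (D9 9->0; G5 -9->0) — executes, giving 0.
  G1: a read changed (B4 -81->0; D9 9->0) — executes, giving 0.
  H4: a read changed (G1 9->0) — executes, giving -2 — identical to its old value.
  E12: dirty, but its reads are unchanged (H4 unchanged); cached 2 stands.
  G7: dirty, but its reads are unchanged (E12 unchanged, B6 unchanged); cached 16 stands.
  E4: dirty, but its reads are unchanged (G7 unchanged); cached 16 stands.
  E3: a read changed (B4 -81->0) — executes, giving 0.
  H2: a read changed (D9 9->0) — executes, giving 16 — identical to its old value.
  H9: a read changed (D9 9->0) — executes, giving 0.
  D10: a read changed (H9 2->0) — executes, giving 0.
  E2: a read changed (E3 -81->0; D10 2->0) — executes, giving 0.

Note where the cutoff bites: E12 is checked, finds nothing changed, and keeps its cache.

The edit dirties: B4, D9, D10, E2, E3, E4, E12, G1, G7, H2, H4, H9.
9 formula cells run: B4, D9, D10, E2, E3, G1, H2, H4, H9.
Cache hits after checking: E4, E12, G7.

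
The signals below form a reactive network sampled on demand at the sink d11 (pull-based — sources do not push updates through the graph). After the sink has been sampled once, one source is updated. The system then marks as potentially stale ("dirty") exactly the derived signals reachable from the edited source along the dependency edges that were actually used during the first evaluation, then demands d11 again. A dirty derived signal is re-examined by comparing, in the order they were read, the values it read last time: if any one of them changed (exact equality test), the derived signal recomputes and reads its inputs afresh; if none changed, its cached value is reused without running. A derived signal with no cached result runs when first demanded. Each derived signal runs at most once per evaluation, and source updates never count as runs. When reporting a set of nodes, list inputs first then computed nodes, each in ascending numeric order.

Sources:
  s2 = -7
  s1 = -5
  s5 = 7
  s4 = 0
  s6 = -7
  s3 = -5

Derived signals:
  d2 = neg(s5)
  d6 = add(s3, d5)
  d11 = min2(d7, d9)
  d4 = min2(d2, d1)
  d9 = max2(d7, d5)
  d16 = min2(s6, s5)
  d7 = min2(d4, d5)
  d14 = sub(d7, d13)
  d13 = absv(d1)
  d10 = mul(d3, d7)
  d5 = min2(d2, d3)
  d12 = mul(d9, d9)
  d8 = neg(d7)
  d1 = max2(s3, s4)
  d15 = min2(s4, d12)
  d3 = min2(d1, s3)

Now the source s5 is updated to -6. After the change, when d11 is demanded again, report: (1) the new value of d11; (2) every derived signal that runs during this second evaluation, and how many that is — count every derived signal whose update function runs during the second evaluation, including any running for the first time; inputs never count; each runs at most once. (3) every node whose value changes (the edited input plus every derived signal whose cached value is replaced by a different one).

Initial pass — values computed on the first demand:
  d1 = max2(-5, 0) = 0
  d2 = neg(7) = -7
  d3 = min2(0, -5) = -5
  d4 = min2(-7, 0) = -7
  d5 = min2(-7, -5) = -7
  d7 = min2(-7, -7) = -7
  d9 = max2(-7, -7) = -7
  d11 = min2(-7, -7) = -7

Second demand — change propagation:
  d2: re-runs because s5 7->-6; new result 6.
  d4: re-runs because d2 -7->6; new result 0.
  d5: re-runs because d2 -7->6; new result -5.
  d7: re-runs because d4 -7->0; d5 -7->-5; new result -5.
  d9: re-runs because d7 -7->-5; d5 -7->-5; new result -5.
  d11: re-runs because d7 -7->-5; d9 -7->-5; new result -5.

d11 now evaluates to -5.
Run set: d2, d4, d5, d7, d9, d11 (6 run).
Changed values: s5, d2, d4, d5, d7, d9, d11.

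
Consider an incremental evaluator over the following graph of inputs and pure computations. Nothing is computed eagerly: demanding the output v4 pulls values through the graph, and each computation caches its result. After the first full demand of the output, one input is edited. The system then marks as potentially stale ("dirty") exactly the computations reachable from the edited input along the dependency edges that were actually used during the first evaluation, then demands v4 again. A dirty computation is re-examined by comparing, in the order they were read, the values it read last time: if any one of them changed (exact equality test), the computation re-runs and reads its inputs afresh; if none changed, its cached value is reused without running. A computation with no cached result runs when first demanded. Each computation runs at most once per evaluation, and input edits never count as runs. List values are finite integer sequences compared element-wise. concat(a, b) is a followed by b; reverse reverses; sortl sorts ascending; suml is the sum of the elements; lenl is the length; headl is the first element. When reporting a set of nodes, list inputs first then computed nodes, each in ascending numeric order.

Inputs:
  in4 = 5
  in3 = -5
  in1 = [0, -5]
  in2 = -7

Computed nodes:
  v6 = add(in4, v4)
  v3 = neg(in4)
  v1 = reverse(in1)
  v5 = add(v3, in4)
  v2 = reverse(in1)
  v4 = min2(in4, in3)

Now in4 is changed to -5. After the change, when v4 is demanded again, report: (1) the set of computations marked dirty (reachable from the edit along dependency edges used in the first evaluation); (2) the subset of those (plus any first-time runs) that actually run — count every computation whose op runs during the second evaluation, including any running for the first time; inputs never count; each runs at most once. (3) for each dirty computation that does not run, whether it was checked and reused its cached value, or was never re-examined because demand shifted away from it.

Dirty set: v4.
Run set: v4 (1 run).
All dirty computations ended up running.

Initial pass — values computed on the first demand:
  v4 = min2(5, -5) = -5

Second demand — change propagation:
  v4: re-runs because in4 5->-5; new result -5 (unchanged).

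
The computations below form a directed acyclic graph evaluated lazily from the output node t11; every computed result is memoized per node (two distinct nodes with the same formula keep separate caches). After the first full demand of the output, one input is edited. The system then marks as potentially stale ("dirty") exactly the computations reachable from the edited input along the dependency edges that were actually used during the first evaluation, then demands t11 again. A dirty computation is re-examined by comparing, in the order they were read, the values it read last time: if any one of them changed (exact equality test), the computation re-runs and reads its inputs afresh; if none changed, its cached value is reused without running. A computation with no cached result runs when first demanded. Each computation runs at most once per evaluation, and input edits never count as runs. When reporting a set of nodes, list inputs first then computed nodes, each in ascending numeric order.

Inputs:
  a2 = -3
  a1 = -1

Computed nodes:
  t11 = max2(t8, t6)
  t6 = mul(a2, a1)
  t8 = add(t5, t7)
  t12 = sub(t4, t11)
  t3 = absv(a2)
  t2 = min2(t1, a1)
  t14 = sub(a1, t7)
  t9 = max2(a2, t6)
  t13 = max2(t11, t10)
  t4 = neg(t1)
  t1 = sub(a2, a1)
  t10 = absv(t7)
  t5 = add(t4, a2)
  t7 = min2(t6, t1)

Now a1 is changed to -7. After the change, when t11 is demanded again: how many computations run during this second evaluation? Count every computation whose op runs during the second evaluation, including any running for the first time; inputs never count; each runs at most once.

First demand of the output computes:
  t1 = sub(-3, -1) = -2
  t4 = neg(-2) = 2
  t5 = add(2, -3) = -1
  t6 = mul(-3, -1) = 3
  t7 = min2(3, -2) = -2
  t8 = add(-1, -2) = -3
  t11 = max2(-3, 3) = 3

After the edit, cleaning proceeds:
  t1: a read changed (a1 -1->-7) — executes, giving 4.
  t4: a read changed (t1 -2->4) — executes, giving -4.
  t5: a read changed (t4 2->-4) — executes, giving -7.
  t6: a read changed (a1 -1->-7) — executes, giving 21.
  t7: a read changed (t6 3->21; t1 -2->4) — executes, giving 4.
  t8: a read changed (t5 -1->-7; t7 -2->4) — executes, giving -3 — identical to its old value.
  t11: a read changed (t6 3->21) — executes, giving 21.

7 computations run: t1, t4, t5, t6, t7, t8, t11.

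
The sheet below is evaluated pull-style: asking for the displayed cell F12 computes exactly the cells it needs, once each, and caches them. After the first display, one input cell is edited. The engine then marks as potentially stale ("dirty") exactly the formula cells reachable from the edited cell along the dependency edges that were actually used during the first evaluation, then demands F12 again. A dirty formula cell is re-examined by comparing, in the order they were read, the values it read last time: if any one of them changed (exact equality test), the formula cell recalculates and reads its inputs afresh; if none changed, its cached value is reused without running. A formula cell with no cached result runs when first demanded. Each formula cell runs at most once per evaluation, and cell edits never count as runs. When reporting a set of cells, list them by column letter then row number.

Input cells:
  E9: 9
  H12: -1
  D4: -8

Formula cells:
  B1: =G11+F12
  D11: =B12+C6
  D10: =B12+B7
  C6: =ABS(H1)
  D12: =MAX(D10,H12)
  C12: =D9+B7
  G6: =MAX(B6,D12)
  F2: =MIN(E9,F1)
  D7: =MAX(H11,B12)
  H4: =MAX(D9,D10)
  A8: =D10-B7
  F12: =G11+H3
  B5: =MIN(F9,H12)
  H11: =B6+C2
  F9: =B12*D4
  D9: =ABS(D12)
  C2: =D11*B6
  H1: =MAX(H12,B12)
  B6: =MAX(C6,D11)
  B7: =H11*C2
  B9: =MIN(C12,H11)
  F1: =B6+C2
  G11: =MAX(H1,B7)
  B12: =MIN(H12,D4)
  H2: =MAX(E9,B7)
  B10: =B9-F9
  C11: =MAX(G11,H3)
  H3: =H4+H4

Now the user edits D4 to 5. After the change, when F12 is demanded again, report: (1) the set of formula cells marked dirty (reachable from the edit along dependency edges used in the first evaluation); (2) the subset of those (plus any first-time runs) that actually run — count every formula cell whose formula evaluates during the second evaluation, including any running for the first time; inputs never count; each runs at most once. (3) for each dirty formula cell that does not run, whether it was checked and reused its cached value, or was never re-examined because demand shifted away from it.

The edit dirties: B6, B7, B12, C2, C6, D9, D10, D11, D12, F12, G11, H1, H3, H4, H11.
14 formula cells run: B6, B7, B12, C2, D9, D10, D11, D12, F12, G11, H1, H3, H4, H11.
Cache hits after checking: C6.
Note where the cutoff bites: C6 is checked, finds nothing changed, and keeps its cache.

First demand of the output computes:
  B12 = MIN(-1, -8) = -8
  H1 = MAX(-1, -8) = -1
  C6 = ABS(-1) = 1
  D11 = -8 + 1 = -7
  B6 = MAX(1, -7) = 1
  C2 = -7 * 1 = -7
  H11 = 1 + -7 = -6
  B7 = -6 * -7 = 42
  D10 = -8 + 42 = 34
  D12 = MAX(34, -1) = 34
  D9 = ABS(34) = 34
  G11 = MAX(-1, 42) = 42
  H4 = MAX(34, 34) = 34
  H3 = 34 + 34 = 68
  F12 = 42 + 68 = 110

After the edit, cleaning proceeds:
  B12: a read changed (D4 -8->5) — executes, giving -1.
  H1: a read changed (B12 -8->-1) — executes, giving -1 — identical to its old value.
  C6: dirty, but its reads are unchanged (H1 unchanged); cached 1 stands.
  D11: a read changed (B12 -8->-1) — executes, giving 0.
  B6: a read changed (D11 -7->0) — executes, giving 1 — identical to its old value.
  C2: a read changed (D11 -7->0) — executes, giving 0.
  H11: a read changed (C2 -7->0) — executes, giving 1.
  B7: a read changed (H11 -6->1; C2 -7->0) — executes, giving 0.
  D10: a read changed (B12 -8->-1; B7 42->0) — executes, giving -1.
  D12: a read changed (D10 34->-1) — executes, giving -1.
  D9: a read changed (D12 34->-1) — executes, giving 1.
  G11: a read changed (B7 42->0) — executes, giving 0.
  H4: a read changed (D9 34->1; D10 34->-1) — executes, giving 1.
  H3: a read changed (H4 34->1; H4 34->1) — executes, giving 2.
  F12: a read changed (G11 42->0; H3 68->2) — executes, giving 2.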